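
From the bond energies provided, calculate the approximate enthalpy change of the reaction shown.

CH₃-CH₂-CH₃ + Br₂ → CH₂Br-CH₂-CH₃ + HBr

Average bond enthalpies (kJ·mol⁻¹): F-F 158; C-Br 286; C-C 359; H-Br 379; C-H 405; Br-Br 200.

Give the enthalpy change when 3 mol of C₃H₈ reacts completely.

Bonds broken (reactants):
  Br-Br: 1 × 200 = 200
  C-C: 2 × 359 = 718
  C-H: 8 × 405 = 3240
  Σ(broken) = 4158 kJ
Bonds formed (products):
  C-Br: 1 × 286 = 286
  C-C: 2 × 359 = 718
  C-H: 7 × 405 = 2835
  H-Br: 1 × 379 = 379
  Σ(formed) = 4218 kJ
ΔH = Σ(broken) − Σ(formed) = 4158 − 4218 = −60 kJ
For 3× the reaction as written: 3 × (−60) = −180 kJ

ΔH = −180 kJ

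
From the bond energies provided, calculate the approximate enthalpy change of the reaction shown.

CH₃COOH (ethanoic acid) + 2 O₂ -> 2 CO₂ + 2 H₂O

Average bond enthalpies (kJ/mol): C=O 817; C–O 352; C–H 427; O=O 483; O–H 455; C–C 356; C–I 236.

ΔH ≈ −861 kJ

Bonds broken (reactants):
  C–C: 1 × 356 = 356
  C–H: 3 × 427 = 1281
  C–O: 1 × 352 = 352
  C=O: 1 × 817 = 817
  O–H: 1 × 455 = 455
  O=O: 2 × 483 = 966
  Σ(broken) = 4227 kJ
Bonds formed (products):
  C=O: 4 × 817 = 3268
  O–H: 4 × 455 = 1820
  Σ(formed) = 5088 kJ
ΔH = Σ(broken) − Σ(formed) = 4227 − 5088 = −861 kJ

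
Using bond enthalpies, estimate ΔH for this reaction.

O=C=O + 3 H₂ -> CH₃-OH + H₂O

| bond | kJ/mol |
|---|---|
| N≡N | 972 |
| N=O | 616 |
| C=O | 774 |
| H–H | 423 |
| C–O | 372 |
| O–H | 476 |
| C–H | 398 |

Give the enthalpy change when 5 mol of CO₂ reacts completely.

Bonds broken (reactants):
  C=O: 2 × 774 = 1548
  H–H: 3 × 423 = 1269
  Σ(broken) = 2817 kJ
Bonds formed (products):
  C–H: 3 × 398 = 1194
  C–O: 1 × 372 = 372
  O–H: 3 × 476 = 1428
  Σ(formed) = 2994 kJ
ΔH = Σ(broken) − Σ(formed) = 2817 − 2994 = −177 kJ
For 5× the reaction as written: 5 × (−177) = −885 kJ

ΔH = −885 kJ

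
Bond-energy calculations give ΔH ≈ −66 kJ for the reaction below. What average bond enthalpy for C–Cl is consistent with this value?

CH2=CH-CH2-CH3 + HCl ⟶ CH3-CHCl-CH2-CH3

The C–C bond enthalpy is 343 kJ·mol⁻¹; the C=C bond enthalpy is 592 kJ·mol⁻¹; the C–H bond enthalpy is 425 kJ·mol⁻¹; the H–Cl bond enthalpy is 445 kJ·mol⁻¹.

Let D be the C–Cl bond energy.
Σ(broken) = 2×343 + 8×425 + 1×592 + 1×445 = 5123
Σ(formed) = 3×343 + 1×D + 9×425 = 4854 + D
ΔH = Σ(broken) − Σ(formed) = (5123) − (4854 + D) = +269 − D
Setting this equal to −66 kJ gives D = 335 kJ/mol.

D(C–Cl) ≈ 335 kJ/mol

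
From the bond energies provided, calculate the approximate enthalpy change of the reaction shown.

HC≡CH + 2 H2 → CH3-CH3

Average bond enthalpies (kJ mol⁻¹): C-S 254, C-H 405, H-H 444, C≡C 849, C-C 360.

ΔH ≈ −243 kJ

Bonds broken (reactants):
  C≡C: 1 × 849 = 849
  C-H: 2 × 405 = 810
  H-H: 2 × 444 = 888
  Σ(broken) = 2547 kJ
Bonds formed (products):
  C-C: 1 × 360 = 360
  C-H: 6 × 405 = 2430
  Σ(formed) = 2790 kJ
ΔH = Σ(broken) − Σ(formed) = 2547 − 2790 = −243 kJ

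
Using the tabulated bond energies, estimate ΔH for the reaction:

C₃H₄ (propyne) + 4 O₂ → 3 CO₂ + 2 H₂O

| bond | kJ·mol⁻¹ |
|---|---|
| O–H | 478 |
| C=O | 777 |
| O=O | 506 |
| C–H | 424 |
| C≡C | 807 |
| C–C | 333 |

ΔH ≈ −1714 kJ

Bonds broken (reactants):
  C≡C: 1 × 807 = 807
  C–C: 1 × 333 = 333
  C–H: 4 × 424 = 1696
  O=O: 4 × 506 = 2024
  Σ(broken) = 4860 kJ
Bonds formed (products):
  C=O: 6 × 777 = 4662
  O–H: 4 × 478 = 1912
  Σ(formed) = 6574 kJ
ΔH = Σ(broken) − Σ(formed) = 4860 − 6574 = −1714 kJ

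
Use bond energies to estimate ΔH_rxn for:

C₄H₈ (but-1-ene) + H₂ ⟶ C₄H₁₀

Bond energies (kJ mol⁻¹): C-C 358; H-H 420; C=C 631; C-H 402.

ΔH ≈ −111 kJ

Bonds broken (reactants):
  C-C: 2 × 358 = 716
  C-H: 8 × 402 = 3216
  C=C: 1 × 631 = 631
  H-H: 1 × 420 = 420
  Σ(broken) = 4983 kJ
Bonds formed (products):
  C-C: 3 × 358 = 1074
  C-H: 10 × 402 = 4020
  Σ(formed) = 5094 kJ
ΔH = Σ(broken) − Σ(formed) = 4983 − 5094 = −111 kJ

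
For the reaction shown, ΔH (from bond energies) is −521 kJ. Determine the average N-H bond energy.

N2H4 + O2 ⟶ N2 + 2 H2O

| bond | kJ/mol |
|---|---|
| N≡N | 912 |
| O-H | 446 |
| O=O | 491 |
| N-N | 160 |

D(N-H) ≈ 381 kJ/mol

Let D be the N-H bond energy.
Σ(broken) = 4×D + 1×160 + 1×491 = 651 + 4D
Σ(formed) = 1×912 + 4×446 = 2696
ΔH = Σ(broken) − Σ(formed) = (651 + 4D) − (2696) = −2045 + 4D
Setting this equal to −521 kJ gives 4D = 1524, so D = 381 kJ/mol.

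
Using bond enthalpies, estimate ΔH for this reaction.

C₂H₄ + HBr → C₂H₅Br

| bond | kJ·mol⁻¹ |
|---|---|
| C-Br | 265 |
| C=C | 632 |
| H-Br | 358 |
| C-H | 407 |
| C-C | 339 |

Bonds broken (reactants):
  C-H: 4 × 407 = 1628
  C=C: 1 × 632 = 632
  H-Br: 1 × 358 = 358
  Σ(broken) = 2618 kJ
Bonds formed (products):
  C-Br: 1 × 265 = 265
  C-C: 1 × 339 = 339
  C-H: 5 × 407 = 2035
  Σ(formed) = 2639 kJ
ΔH = Σ(broken) − Σ(formed) = 2618 − 2639 = −21 kJ

ΔH ≈ −21 kJ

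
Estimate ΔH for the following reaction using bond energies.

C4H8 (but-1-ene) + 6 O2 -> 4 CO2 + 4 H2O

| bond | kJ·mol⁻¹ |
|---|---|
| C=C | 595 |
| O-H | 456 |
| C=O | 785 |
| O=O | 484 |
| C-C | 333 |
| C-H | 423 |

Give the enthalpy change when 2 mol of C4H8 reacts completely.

ΔH = −4758 kJ

Bonds broken (reactants):
  C-C: 2 × 333 = 666
  C-H: 8 × 423 = 3384
  C=C: 1 × 595 = 595
  O=O: 6 × 484 = 2904
  Σ(broken) = 7549 kJ
Bonds formed (products):
  C=O: 8 × 785 = 6280
  O-H: 8 × 456 = 3648
  Σ(formed) = 9928 kJ
ΔH = Σ(broken) − Σ(formed) = 7549 − 9928 = −2379 kJ
For 2× the reaction as written: 2 × (−2379) = −4758 kJ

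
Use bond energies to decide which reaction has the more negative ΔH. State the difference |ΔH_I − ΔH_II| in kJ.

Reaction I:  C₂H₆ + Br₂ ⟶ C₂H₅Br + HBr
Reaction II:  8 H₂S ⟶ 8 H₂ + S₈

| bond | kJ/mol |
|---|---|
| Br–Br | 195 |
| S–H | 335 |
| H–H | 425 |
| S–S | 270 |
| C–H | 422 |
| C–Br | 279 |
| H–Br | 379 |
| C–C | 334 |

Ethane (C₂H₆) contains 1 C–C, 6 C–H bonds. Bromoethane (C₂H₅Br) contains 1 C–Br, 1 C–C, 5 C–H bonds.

Reaction II, by 159 kJ

Reaction I:
  Bonds broken (reactants):
    Br–Br: 1 × 195 = 195
    C–C: 1 × 334 = 334
    C–H: 6 × 422 = 2532
    Σ(broken) = 3061 kJ
  Bonds formed (products):
    C–Br: 1 × 279 = 279
    C–C: 1 × 334 = 334
    C–H: 5 × 422 = 2110
    H–Br: 1 × 379 = 379
    Σ(formed) = 3102 kJ
  ΔH_I = 3061 − 3102 = −41 kJ
Reaction II:
  Bonds broken (reactants):
    S–H: 16 × 335 = 5360
    Σ(broken) = 5360 kJ
  Bonds formed (products):
    H–H: 8 × 425 = 3400
    S–S: 8 × 270 = 2160
    Σ(formed) = 5560 kJ
  ΔH_II = 5360 − 5560 = −200 kJ
ΔH_I − ΔH_II = +159 kJ, so reaction II has the more negative ΔH; |ΔH_I − ΔH_II| = 159 kJ.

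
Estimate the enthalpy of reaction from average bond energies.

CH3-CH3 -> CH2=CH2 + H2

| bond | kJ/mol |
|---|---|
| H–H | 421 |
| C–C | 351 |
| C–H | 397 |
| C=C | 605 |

ΔH ≈ +119 kJ

Bonds broken (reactants):
  C–C: 1 × 351 = 351
  C–H: 6 × 397 = 2382
  Σ(broken) = 2733 kJ
Bonds formed (products):
  C–H: 4 × 397 = 1588
  C=C: 1 × 605 = 605
  H–H: 1 × 421 = 421
  Σ(formed) = 2614 kJ
ΔH = Σ(broken) − Σ(formed) = 2733 − 2614 = +119 kJ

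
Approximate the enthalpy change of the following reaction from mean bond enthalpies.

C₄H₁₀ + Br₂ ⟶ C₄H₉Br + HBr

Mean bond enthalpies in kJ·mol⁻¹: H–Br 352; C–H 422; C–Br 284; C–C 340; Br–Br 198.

ΔH ≈ −16 kJ

Bonds broken (reactants):
  Br–Br: 1 × 198 = 198
  C–C: 3 × 340 = 1020
  C–H: 10 × 422 = 4220
  Σ(broken) = 5438 kJ
Bonds formed (products):
  C–Br: 1 × 284 = 284
  C–C: 3 × 340 = 1020
  C–H: 9 × 422 = 3798
  H–Br: 1 × 352 = 352
  Σ(formed) = 5454 kJ
ΔH = Σ(broken) − Σ(formed) = 5438 − 5454 = −16 kJ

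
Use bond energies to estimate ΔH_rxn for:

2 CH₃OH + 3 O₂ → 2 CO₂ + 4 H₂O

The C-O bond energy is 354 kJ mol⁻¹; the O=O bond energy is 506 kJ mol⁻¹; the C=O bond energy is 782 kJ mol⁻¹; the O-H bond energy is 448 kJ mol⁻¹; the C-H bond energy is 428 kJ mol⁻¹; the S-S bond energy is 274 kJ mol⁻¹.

ΔH ≈ −1022 kJ

Bonds broken (reactants):
  C-H: 6 × 428 = 2568
  C-O: 2 × 354 = 708
  O-H: 2 × 448 = 896
  O=O: 3 × 506 = 1518
  Σ(broken) = 5690 kJ
Bonds formed (products):
  C=O: 4 × 782 = 3128
  O-H: 8 × 448 = 3584
  Σ(formed) = 6712 kJ
ΔH = Σ(broken) − Σ(formed) = 5690 − 6712 = −1022 kJ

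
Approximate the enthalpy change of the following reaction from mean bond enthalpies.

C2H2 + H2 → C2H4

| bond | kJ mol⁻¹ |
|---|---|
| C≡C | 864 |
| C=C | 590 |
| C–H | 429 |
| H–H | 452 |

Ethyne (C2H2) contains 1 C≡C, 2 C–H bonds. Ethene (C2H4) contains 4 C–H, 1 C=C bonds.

ΔH ≈ −132 kJ

Bonds broken (reactants):
  C≡C: 1 × 864 = 864
  C–H: 2 × 429 = 858
  H–H: 1 × 452 = 452
  Σ(broken) = 2174 kJ
Bonds formed (products):
  C–H: 4 × 429 = 1716
  C=C: 1 × 590 = 590
  Σ(formed) = 2306 kJ
ΔH = Σ(broken) − Σ(formed) = 2174 − 2306 = −132 kJ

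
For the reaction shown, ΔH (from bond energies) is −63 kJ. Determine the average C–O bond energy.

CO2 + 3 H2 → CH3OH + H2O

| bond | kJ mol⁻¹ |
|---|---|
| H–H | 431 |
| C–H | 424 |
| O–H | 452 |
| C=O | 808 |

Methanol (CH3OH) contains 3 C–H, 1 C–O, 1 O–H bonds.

Let D be the C–O bond energy.
Σ(broken) = 2×808 + 3×431 = 2909
Σ(formed) = 3×424 + 1×D + 3×452 = 2628 + D
ΔH = Σ(broken) − Σ(formed) = (2909) − (2628 + D) = +281 − D
Setting this equal to −63 kJ gives D = 344 kJ/mol.

D(C–O) ≈ 344 kJ/mol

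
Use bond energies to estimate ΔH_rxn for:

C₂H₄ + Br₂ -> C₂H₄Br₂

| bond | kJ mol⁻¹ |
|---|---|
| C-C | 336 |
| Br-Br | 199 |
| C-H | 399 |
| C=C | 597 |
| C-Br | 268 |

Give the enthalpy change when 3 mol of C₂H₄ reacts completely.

Bonds broken (reactants):
  Br-Br: 1 × 199 = 199
  C-H: 4 × 399 = 1596
  C=C: 1 × 597 = 597
  Σ(broken) = 2392 kJ
Bonds formed (products):
  C-Br: 2 × 268 = 536
  C-C: 1 × 336 = 336
  C-H: 4 × 399 = 1596
  Σ(formed) = 2468 kJ
ΔH = Σ(broken) − Σ(formed) = 2392 − 2468 = −76 kJ
For 3× the reaction as written: 3 × (−76) = −228 kJ

ΔH = −228 kJ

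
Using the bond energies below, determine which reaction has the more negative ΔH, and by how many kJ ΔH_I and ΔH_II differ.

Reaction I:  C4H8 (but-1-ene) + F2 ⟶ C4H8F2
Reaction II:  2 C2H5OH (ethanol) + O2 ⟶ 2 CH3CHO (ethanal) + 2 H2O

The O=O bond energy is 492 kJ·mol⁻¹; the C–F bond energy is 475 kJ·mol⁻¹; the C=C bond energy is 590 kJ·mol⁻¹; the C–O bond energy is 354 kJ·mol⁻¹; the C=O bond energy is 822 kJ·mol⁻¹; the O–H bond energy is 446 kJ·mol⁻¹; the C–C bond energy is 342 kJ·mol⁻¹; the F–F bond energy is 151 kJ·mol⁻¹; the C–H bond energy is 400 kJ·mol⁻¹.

Reaction I:
  Bonds broken (reactants):
    C–C: 2 × 342 = 684
    C–H: 8 × 400 = 3200
    C=C: 1 × 590 = 590
    F–F: 1 × 151 = 151
    Σ(broken) = 4625 kJ
  Bonds formed (products):
    C–C: 3 × 342 = 1026
    C–F: 2 × 475 = 950
    C–H: 8 × 400 = 3200
    Σ(formed) = 5176 kJ
  ΔH_I = 4625 − 5176 = −551 kJ
Reaction II:
  Bonds broken (reactants):
    C–C: 2 × 342 = 684
    C–H: 10 × 400 = 4000
    C–O: 2 × 354 = 708
    O–H: 2 × 446 = 892
    O=O: 1 × 492 = 492
    Σ(broken) = 6776 kJ
  Bonds formed (products):
    C–C: 2 × 342 = 684
    C–H: 8 × 400 = 3200
    C=O: 2 × 822 = 1644
    O–H: 4 × 446 = 1784
    Σ(formed) = 7312 kJ
  ΔH_II = 6776 − 7312 = −536 kJ
ΔH_I − ΔH_II = −15 kJ, so reaction I has the more negative ΔH; |ΔH_I − ΔH_II| = 15 kJ.

Reaction I, by 15 kJ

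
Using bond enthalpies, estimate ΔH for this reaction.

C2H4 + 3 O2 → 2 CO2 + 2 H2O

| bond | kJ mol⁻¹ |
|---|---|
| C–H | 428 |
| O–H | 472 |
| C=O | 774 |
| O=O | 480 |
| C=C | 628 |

Bonds broken (reactants):
  C–H: 4 × 428 = 1712
  C=C: 1 × 628 = 628
  O=O: 3 × 480 = 1440
  Σ(broken) = 3780 kJ
Bonds formed (products):
  C=O: 4 × 774 = 3096
  O–H: 4 × 472 = 1888
  Σ(formed) = 4984 kJ
ΔH = Σ(broken) − Σ(formed) = 3780 − 4984 = −1204 kJ

ΔH ≈ −1204 kJ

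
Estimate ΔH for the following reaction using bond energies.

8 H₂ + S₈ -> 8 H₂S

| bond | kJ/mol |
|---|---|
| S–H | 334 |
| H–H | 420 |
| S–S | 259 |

ΔH ≈ +88 kJ

Bonds broken (reactants):
  H–H: 8 × 420 = 3360
  S–S: 8 × 259 = 2072
  Σ(broken) = 5432 kJ
Bonds formed (products):
  S–H: 16 × 334 = 5344
  Σ(formed) = 5344 kJ
ΔH = Σ(broken) − Σ(formed) = 5432 − 5344 = +88 kJ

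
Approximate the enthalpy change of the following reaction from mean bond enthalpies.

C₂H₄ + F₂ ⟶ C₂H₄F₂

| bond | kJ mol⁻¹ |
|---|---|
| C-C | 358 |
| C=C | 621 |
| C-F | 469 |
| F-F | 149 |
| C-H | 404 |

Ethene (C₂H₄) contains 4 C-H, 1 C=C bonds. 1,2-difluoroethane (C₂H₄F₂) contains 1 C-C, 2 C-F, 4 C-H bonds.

ΔH ≈ −526 kJ

Bonds broken (reactants):
  C-H: 4 × 404 = 1616
  C=C: 1 × 621 = 621
  F-F: 1 × 149 = 149
  Σ(broken) = 2386 kJ
Bonds formed (products):
  C-C: 1 × 358 = 358
  C-F: 2 × 469 = 938
  C-H: 4 × 404 = 1616
  Σ(formed) = 2912 kJ
ΔH = Σ(broken) − Σ(formed) = 2386 − 2912 = −526 kJ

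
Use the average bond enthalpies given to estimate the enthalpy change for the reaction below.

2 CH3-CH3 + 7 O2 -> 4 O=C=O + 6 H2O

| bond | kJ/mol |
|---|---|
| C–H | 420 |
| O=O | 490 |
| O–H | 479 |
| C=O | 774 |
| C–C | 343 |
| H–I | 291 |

ΔH ≈ −2784 kJ

Bonds broken (reactants):
  C–C: 2 × 343 = 686
  C–H: 12 × 420 = 5040
  O=O: 7 × 490 = 3430
  Σ(broken) = 9156 kJ
Bonds formed (products):
  C=O: 8 × 774 = 6192
  O–H: 12 × 479 = 5748
  Σ(formed) = 11940 kJ
ΔH = Σ(broken) − Σ(formed) = 9156 − 11940 = −2784 kJ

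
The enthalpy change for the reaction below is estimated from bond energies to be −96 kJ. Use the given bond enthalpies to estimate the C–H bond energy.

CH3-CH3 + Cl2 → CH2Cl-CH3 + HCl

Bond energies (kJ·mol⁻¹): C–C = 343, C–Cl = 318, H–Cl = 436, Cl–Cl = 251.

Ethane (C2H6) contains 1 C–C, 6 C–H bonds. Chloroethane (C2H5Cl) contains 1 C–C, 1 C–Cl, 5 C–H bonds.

D(C–H) ≈ 407 kJ/mol

Let D be the C–H bond energy.
Σ(broken) = 1×343 + 6×D + 1×251 = 594 + 6D
Σ(formed) = 1×343 + 1×318 + 5×D + 1×436 = 1097 + 5D
ΔH = Σ(broken) − Σ(formed) = (594 + 6D) − (1097 + 5D) = −503 + D
Setting this equal to −96 kJ gives D = 407 kJ/mol.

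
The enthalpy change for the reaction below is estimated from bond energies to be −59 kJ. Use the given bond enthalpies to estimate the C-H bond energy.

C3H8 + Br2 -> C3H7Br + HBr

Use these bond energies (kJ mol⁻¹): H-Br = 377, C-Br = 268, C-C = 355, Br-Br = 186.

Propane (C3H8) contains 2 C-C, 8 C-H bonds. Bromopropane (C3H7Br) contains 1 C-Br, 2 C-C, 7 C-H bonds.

D(C-H) ≈ 400 kJ/mol

Let D be the C-H bond energy.
Σ(broken) = 1×186 + 2×355 + 8×D = 896 + 8D
Σ(formed) = 1×268 + 2×355 + 7×D + 1×377 = 1355 + 7D
ΔH = Σ(broken) − Σ(formed) = (896 + 8D) − (1355 + 7D) = −459 + D
Setting this equal to −59 kJ gives D = 400 kJ/mol.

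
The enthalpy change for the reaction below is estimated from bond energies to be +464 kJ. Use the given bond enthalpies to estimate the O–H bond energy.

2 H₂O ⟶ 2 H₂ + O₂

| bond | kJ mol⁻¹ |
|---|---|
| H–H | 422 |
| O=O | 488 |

D(O–H) ≈ 449 kJ/mol

Let D be the O–H bond energy.
Σ(broken) = 4×D = 4D
Σ(formed) = 2×422 + 1×488 = 1332
ΔH = Σ(broken) − Σ(formed) = (4D) − (1332) = −1332 + 4D
Setting this equal to +464 kJ gives 4D = 1796, so D = 449 kJ/mol.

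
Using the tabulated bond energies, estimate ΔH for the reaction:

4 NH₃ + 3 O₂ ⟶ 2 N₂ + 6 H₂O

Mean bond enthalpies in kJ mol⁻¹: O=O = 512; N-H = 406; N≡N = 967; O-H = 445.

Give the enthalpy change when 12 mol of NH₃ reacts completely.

Bonds broken (reactants):
  N-H: 12 × 406 = 4872
  O=O: 3 × 512 = 1536
  Σ(broken) = 6408 kJ
Bonds formed (products):
  N≡N: 2 × 967 = 1934
  O-H: 12 × 445 = 5340
  Σ(formed) = 7274 kJ
ΔH = Σ(broken) − Σ(formed) = 6408 − 7274 = −866 kJ
For 3× the reaction as written: 3 × (−866) = −2598 kJ

ΔH = −2598 kJ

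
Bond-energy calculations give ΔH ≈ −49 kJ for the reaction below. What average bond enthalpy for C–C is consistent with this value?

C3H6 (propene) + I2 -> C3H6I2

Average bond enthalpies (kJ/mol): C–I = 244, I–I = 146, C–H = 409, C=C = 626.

D(C–C) ≈ 333 kJ/mol

Let D be the C–C bond energy.
Σ(broken) = 1×D + 6×409 + 1×626 + 1×146 = 3226 + D
Σ(formed) = 2×D + 6×409 + 2×244 = 2942 + 2D
ΔH = Σ(broken) − Σ(formed) = (3226 + D) − (2942 + 2D) = +284 − D
Setting this equal to −49 kJ gives D = 333 kJ/mol.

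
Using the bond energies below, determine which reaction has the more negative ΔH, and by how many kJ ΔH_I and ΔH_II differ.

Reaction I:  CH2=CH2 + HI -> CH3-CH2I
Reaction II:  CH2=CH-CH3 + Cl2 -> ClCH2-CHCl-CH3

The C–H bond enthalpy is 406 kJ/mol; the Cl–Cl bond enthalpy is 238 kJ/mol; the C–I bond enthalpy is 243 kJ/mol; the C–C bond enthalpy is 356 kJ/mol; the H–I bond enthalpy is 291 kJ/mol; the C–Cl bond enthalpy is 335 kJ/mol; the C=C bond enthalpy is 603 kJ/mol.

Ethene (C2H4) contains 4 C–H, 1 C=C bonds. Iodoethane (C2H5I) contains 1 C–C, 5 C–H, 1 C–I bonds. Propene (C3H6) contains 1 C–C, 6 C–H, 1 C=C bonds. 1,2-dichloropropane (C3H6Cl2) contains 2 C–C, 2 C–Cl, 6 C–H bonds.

Reaction II, by 74 kJ

Reaction I:
  Bonds broken (reactants):
    C–H: 4 × 406 = 1624
    C=C: 1 × 603 = 603
    H–I: 1 × 291 = 291
    Σ(broken) = 2518 kJ
  Bonds formed (products):
    C–C: 1 × 356 = 356
    C–H: 5 × 406 = 2030
    C–I: 1 × 243 = 243
    Σ(formed) = 2629 kJ
  ΔH_I = 2518 − 2629 = −111 kJ
Reaction II:
  Bonds broken (reactants):
    C–C: 1 × 356 = 356
    C–H: 6 × 406 = 2436
    C=C: 1 × 603 = 603
    Cl–Cl: 1 × 238 = 238
    Σ(broken) = 3633 kJ
  Bonds formed (products):
    C–C: 2 × 356 = 712
    C–Cl: 2 × 335 = 670
    C–H: 6 × 406 = 2436
    Σ(formed) = 3818 kJ
  ΔH_II = 3633 − 3818 = −185 kJ
ΔH_I − ΔH_II = +74 kJ, so reaction II has the more negative ΔH; |ΔH_I − ΔH_II| = 74 kJ.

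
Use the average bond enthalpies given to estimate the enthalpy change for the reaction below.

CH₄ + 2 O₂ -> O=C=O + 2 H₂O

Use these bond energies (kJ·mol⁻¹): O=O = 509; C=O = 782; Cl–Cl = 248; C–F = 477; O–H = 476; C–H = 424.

Bonds broken (reactants):
  C–H: 4 × 424 = 1696
  O=O: 2 × 509 = 1018
  Σ(broken) = 2714 kJ
Bonds formed (products):
  C=O: 2 × 782 = 1564
  O–H: 4 × 476 = 1904
  Σ(formed) = 3468 kJ
ΔH = Σ(broken) − Σ(formed) = 2714 − 3468 = −754 kJ

ΔH ≈ −754 kJ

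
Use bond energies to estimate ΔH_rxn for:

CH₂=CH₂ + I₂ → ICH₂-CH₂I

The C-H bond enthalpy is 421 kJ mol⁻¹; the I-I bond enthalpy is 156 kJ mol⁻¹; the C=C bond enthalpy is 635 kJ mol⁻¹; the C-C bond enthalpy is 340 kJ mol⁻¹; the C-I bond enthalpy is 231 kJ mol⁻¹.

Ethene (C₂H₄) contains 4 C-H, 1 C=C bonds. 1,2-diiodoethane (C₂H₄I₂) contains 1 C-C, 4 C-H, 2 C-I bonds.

Bonds broken (reactants):
  C-H: 4 × 421 = 1684
  C=C: 1 × 635 = 635
  I-I: 1 × 156 = 156
  Σ(broken) = 2475 kJ
Bonds formed (products):
  C-C: 1 × 340 = 340
  C-H: 4 × 421 = 1684
  C-I: 2 × 231 = 462
  Σ(formed) = 2486 kJ
ΔH = Σ(broken) − Σ(formed) = 2475 − 2486 = −11 kJ

ΔH ≈ −11 kJ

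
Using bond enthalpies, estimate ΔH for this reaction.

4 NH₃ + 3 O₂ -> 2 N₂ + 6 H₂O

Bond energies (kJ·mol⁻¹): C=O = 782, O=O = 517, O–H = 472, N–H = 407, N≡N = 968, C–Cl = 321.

Bonds broken (reactants):
  N–H: 12 × 407 = 4884
  O=O: 3 × 517 = 1551
  Σ(broken) = 6435 kJ
Bonds formed (products):
  N≡N: 2 × 968 = 1936
  O–H: 12 × 472 = 5664
  Σ(formed) = 7600 kJ
ΔH = Σ(broken) − Σ(formed) = 6435 − 7600 = −1165 kJ

ΔH ≈ −1165 kJ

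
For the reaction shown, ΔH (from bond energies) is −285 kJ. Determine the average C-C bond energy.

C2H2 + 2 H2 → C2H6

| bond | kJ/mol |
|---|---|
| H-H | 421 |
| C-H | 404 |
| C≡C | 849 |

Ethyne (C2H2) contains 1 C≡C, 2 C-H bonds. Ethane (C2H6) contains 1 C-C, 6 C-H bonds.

Let D be the C-C bond energy.
Σ(broken) = 1×849 + 2×404 + 2×421 = 2499
Σ(formed) = 1×D + 6×404 = 2424 + D
ΔH = Σ(broken) − Σ(formed) = (2499) − (2424 + D) = +75 − D
Setting this equal to −285 kJ gives D = 360 kJ/mol.

D(C-C) ≈ 360 kJ/mol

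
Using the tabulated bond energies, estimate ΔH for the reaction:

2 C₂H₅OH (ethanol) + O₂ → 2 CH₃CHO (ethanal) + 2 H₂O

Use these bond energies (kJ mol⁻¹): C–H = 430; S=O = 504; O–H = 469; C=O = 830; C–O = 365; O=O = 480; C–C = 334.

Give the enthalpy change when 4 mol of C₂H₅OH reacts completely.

ΔH = −1056 kJ

Bonds broken (reactants):
  C–C: 2 × 334 = 668
  C–H: 10 × 430 = 4300
  C–O: 2 × 365 = 730
  O–H: 2 × 469 = 938
  O=O: 1 × 480 = 480
  Σ(broken) = 7116 kJ
Bonds formed (products):
  C–C: 2 × 334 = 668
  C–H: 8 × 430 = 3440
  C=O: 2 × 830 = 1660
  O–H: 4 × 469 = 1876
  Σ(formed) = 7644 kJ
ΔH = Σ(broken) − Σ(formed) = 7116 − 7644 = −528 kJ
For 2× the reaction as written: 2 × (−528) = −1056 kJ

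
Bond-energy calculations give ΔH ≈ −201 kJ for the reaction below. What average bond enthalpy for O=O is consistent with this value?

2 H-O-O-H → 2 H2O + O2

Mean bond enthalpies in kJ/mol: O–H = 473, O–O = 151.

Let D be the O=O bond energy.
Σ(broken) = 4×473 + 2×151 = 2194
Σ(formed) = 4×473 + 1×D = 1892 + D
ΔH = Σ(broken) − Σ(formed) = (2194) − (1892 + D) = +302 − D
Setting this equal to −201 kJ gives D = 503 kJ/mol.

D(O=O) ≈ 503 kJ/mol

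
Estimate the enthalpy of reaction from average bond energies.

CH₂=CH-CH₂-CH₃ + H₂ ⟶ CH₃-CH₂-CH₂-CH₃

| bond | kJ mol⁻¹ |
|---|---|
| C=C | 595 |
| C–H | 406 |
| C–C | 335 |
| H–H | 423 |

ΔH ≈ −129 kJ

Bonds broken (reactants):
  C–C: 2 × 335 = 670
  C–H: 8 × 406 = 3248
  C=C: 1 × 595 = 595
  H–H: 1 × 423 = 423
  Σ(broken) = 4936 kJ
Bonds formed (products):
  C–C: 3 × 335 = 1005
  C–H: 10 × 406 = 4060
  Σ(formed) = 5065 kJ
ΔH = Σ(broken) − Σ(formed) = 4936 − 5065 = −129 kJ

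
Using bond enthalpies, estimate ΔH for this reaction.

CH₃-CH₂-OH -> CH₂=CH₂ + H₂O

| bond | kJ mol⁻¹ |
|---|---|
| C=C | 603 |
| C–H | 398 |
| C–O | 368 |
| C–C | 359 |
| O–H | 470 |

ΔH ≈ +52 kJ

Bonds broken (reactants):
  C–C: 1 × 359 = 359
  C–H: 5 × 398 = 1990
  C–O: 1 × 368 = 368
  O–H: 1 × 470 = 470
  Σ(broken) = 3187 kJ
Bonds formed (products):
  C–H: 4 × 398 = 1592
  C=C: 1 × 603 = 603
  O–H: 2 × 470 = 940
  Σ(formed) = 3135 kJ
ΔH = Σ(broken) − Σ(formed) = 3187 − 3135 = +52 kJ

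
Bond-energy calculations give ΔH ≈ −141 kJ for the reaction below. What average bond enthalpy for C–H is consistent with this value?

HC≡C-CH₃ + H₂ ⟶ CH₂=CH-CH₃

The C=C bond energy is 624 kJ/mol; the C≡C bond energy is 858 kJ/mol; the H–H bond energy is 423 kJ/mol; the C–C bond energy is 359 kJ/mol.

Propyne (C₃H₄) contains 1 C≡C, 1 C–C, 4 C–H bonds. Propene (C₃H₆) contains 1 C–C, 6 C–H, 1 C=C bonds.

D(C–H) ≈ 399 kJ/mol

Let D be the C–H bond energy.
Σ(broken) = 1×858 + 1×359 + 4×D + 1×423 = 1640 + 4D
Σ(formed) = 1×359 + 6×D + 1×624 = 983 + 6D
ΔH = Σ(broken) − Σ(formed) = (1640 + 4D) − (983 + 6D) = +657 − 2D
Setting this equal to −141 kJ gives 2D = 798, so D = 399 kJ/mol.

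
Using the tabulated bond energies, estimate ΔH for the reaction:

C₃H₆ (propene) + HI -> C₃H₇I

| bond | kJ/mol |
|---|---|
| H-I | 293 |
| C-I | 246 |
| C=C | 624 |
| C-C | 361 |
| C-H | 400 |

Bonds broken (reactants):
  C-C: 1 × 361 = 361
  C-H: 6 × 400 = 2400
  C=C: 1 × 624 = 624
  H-I: 1 × 293 = 293
  Σ(broken) = 3678 kJ
Bonds formed (products):
  C-C: 2 × 361 = 722
  C-H: 7 × 400 = 2800
  C-I: 1 × 246 = 246
  Σ(formed) = 3768 kJ
ΔH = Σ(broken) − Σ(formed) = 3678 − 3768 = −90 kJ

ΔH ≈ −90 kJ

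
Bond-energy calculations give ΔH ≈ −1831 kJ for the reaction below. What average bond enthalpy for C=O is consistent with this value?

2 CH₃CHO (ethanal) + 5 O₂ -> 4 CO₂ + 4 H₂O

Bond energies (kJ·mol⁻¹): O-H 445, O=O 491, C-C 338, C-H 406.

D(C=O) ≈ 775 kJ/mol

Let D be the C=O bond energy.
Σ(broken) = 2×338 + 8×406 + 2×D + 5×491 = 6379 + 2D
Σ(formed) = 8×D + 8×445 = 3560 + 8D
ΔH = Σ(broken) − Σ(formed) = (6379 + 2D) − (3560 + 8D) = +2819 − 6D
Setting this equal to −1831 kJ gives 6D = 4650, so D = 775 kJ/mol.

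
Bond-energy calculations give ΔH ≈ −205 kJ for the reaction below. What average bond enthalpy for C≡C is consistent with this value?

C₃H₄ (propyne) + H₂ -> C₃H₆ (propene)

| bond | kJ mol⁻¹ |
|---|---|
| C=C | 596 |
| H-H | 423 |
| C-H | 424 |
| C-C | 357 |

D(C≡C) ≈ 816 kJ/mol

Let D be the C≡C bond energy.
Σ(broken) = 1×D + 1×357 + 4×424 + 1×423 = 2476 + D
Σ(formed) = 1×357 + 6×424 + 1×596 = 3497
ΔH = Σ(broken) − Σ(formed) = (2476 + D) − (3497) = −1021 + D
Setting this equal to −205 kJ gives D = 816 kJ/mol.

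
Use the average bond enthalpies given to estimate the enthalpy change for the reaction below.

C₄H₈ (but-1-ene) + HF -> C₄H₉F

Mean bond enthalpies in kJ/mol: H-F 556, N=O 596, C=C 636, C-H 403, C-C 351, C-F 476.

ΔH ≈ −38 kJ

Bonds broken (reactants):
  C-C: 2 × 351 = 702
  C-H: 8 × 403 = 3224
  C=C: 1 × 636 = 636
  H-F: 1 × 556 = 556
  Σ(broken) = 5118 kJ
Bonds formed (products):
  C-C: 3 × 351 = 1053
  C-F: 1 × 476 = 476
  C-H: 9 × 403 = 3627
  Σ(formed) = 5156 kJ
ΔH = Σ(broken) − Σ(formed) = 5118 − 5156 = −38 kJ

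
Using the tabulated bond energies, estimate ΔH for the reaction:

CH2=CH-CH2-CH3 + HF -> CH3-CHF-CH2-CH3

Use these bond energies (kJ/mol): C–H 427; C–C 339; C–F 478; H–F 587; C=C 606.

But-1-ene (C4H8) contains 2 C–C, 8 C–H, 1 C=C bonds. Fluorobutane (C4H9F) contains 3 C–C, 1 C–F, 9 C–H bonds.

Bonds broken (reactants):
  C–C: 2 × 339 = 678
  C–H: 8 × 427 = 3416
  C=C: 1 × 606 = 606
  H–F: 1 × 587 = 587
  Σ(broken) = 5287 kJ
Bonds formed (products):
  C–C: 3 × 339 = 1017
  C–F: 1 × 478 = 478
  C–H: 9 × 427 = 3843
  Σ(formed) = 5338 kJ
ΔH = Σ(broken) − Σ(formed) = 5287 − 5338 = −51 kJ

ΔH ≈ −51 kJ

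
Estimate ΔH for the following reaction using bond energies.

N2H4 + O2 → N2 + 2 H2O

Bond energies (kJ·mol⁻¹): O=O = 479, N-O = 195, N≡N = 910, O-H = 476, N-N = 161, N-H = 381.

Bonds broken (reactants):
  N-H: 4 × 381 = 1524
  N-N: 1 × 161 = 161
  O=O: 1 × 479 = 479
  Σ(broken) = 2164 kJ
Bonds formed (products):
  N≡N: 1 × 910 = 910
  O-H: 4 × 476 = 1904
  Σ(formed) = 2814 kJ
ΔH = Σ(broken) − Σ(formed) = 2164 − 2814 = −650 kJ

ΔH ≈ −650 kJ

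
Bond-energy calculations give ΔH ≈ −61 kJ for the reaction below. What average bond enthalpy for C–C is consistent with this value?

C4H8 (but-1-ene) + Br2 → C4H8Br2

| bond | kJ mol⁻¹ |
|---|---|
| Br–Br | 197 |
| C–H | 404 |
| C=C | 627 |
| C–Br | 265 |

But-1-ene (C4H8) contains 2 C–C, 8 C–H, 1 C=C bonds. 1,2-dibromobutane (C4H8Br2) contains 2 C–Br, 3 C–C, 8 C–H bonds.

Let D be the C–C bond energy.
Σ(broken) = 1×197 + 2×D + 8×404 + 1×627 = 4056 + 2D
Σ(formed) = 2×265 + 3×D + 8×404 = 3762 + 3D
ΔH = Σ(broken) − Σ(formed) = (4056 + 2D) − (3762 + 3D) = +294 − D
Setting this equal to −61 kJ gives D = 355 kJ/mol.

D(C–C) ≈ 355 kJ/mol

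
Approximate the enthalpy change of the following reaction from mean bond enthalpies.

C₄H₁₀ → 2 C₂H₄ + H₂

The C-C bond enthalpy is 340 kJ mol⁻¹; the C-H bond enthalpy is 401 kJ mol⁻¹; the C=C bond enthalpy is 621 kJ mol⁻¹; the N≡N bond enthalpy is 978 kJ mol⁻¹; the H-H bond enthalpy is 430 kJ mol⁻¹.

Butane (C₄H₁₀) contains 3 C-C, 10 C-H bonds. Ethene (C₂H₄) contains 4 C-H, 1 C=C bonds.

Bonds broken (reactants):
  C-C: 3 × 340 = 1020
  C-H: 10 × 401 = 4010
  Σ(broken) = 5030 kJ
Bonds formed (products):
  C-H: 8 × 401 = 3208
  C=C: 2 × 621 = 1242
  H-H: 1 × 430 = 430
  Σ(formed) = 4880 kJ
ΔH = Σ(broken) − Σ(formed) = 5030 − 4880 = +150 kJ

ΔH ≈ +150 kJ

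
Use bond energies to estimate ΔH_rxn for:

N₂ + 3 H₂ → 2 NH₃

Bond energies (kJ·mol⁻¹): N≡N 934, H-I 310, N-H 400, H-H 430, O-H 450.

ΔH ≈ −176 kJ

Bonds broken (reactants):
  H-H: 3 × 430 = 1290
  N≡N: 1 × 934 = 934
  Σ(broken) = 2224 kJ
Bonds formed (products):
  N-H: 6 × 400 = 2400
  Σ(formed) = 2400 kJ
ΔH = Σ(broken) − Σ(formed) = 2224 − 2400 = −176 kJ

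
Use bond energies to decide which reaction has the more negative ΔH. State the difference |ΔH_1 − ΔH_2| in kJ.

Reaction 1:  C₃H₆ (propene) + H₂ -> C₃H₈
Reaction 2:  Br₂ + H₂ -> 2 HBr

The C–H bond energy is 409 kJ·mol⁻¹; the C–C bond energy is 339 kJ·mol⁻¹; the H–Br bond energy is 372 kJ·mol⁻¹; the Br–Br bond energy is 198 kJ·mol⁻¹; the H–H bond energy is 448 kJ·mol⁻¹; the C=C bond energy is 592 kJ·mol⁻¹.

Reaction 1:
  Bonds broken (reactants):
    C–C: 1 × 339 = 339
    C–H: 6 × 409 = 2454
    C=C: 1 × 592 = 592
    H–H: 1 × 448 = 448
    Σ(broken) = 3833 kJ
  Bonds formed (products):
    C–C: 2 × 339 = 678
    C–H: 8 × 409 = 3272
    Σ(formed) = 3950 kJ
  ΔH_1 = 3833 − 3950 = −117 kJ
Reaction 2:
  Bonds broken (reactants):
    Br–Br: 1 × 198 = 198
    H–H: 1 × 448 = 448
    Σ(broken) = 646 kJ
  Bonds formed (products):
    H–Br: 2 × 372 = 744
    Σ(formed) = 744 kJ
  ΔH_2 = 646 − 744 = −98 kJ
ΔH_1 − ΔH_2 = −19 kJ, so reaction 1 has the more negative ΔH; |ΔH_1 − ΔH_2| = 19 kJ.

Reaction 1, by 19 kJ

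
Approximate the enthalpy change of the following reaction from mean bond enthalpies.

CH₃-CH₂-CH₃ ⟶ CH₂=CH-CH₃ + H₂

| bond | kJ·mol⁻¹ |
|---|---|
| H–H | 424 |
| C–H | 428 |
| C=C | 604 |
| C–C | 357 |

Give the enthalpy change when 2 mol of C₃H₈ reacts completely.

Bonds broken (reactants):
  C–C: 2 × 357 = 714
  C–H: 8 × 428 = 3424
  Σ(broken) = 4138 kJ
Bonds formed (products):
  C–C: 1 × 357 = 357
  C–H: 6 × 428 = 2568
  C=C: 1 × 604 = 604
  H–H: 1 × 424 = 424
  Σ(formed) = 3953 kJ
ΔH = Σ(broken) − Σ(formed) = 4138 − 3953 = +185 kJ
For 2× the reaction as written: 2 × (+185) = +370 kJ

ΔH = +370 kJ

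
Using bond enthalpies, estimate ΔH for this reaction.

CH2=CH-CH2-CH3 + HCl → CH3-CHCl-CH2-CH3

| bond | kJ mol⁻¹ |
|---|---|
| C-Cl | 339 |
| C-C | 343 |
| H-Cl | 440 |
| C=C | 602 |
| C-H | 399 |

ΔH ≈ −39 kJ

Bonds broken (reactants):
  C-C: 2 × 343 = 686
  C-H: 8 × 399 = 3192
  C=C: 1 × 602 = 602
  H-Cl: 1 × 440 = 440
  Σ(broken) = 4920 kJ
Bonds formed (products):
  C-C: 3 × 343 = 1029
  C-Cl: 1 × 339 = 339
  C-H: 9 × 399 = 3591
  Σ(formed) = 4959 kJ
ΔH = Σ(broken) − Σ(formed) = 4920 − 4959 = −39 kJ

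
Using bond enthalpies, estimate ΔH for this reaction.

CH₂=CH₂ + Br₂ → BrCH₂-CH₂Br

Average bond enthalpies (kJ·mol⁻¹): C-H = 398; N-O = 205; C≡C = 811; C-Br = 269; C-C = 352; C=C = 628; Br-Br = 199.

ΔH ≈ −63 kJ

Bonds broken (reactants):
  Br-Br: 1 × 199 = 199
  C-H: 4 × 398 = 1592
  C=C: 1 × 628 = 628
  Σ(broken) = 2419 kJ
Bonds formed (products):
  C-Br: 2 × 269 = 538
  C-C: 1 × 352 = 352
  C-H: 4 × 398 = 1592
  Σ(formed) = 2482 kJ
ΔH = Σ(broken) − Σ(formed) = 2419 − 2482 = −63 kJ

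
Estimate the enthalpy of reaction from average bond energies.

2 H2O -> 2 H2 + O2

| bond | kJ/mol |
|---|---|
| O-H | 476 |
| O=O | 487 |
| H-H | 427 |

ΔH ≈ +563 kJ

Bonds broken (reactants):
  O-H: 4 × 476 = 1904
  Σ(broken) = 1904 kJ
Bonds formed (products):
  H-H: 2 × 427 = 854
  O=O: 1 × 487 = 487
  Σ(formed) = 1341 kJ
ΔH = Σ(broken) − Σ(formed) = 1904 − 1341 = +563 kJ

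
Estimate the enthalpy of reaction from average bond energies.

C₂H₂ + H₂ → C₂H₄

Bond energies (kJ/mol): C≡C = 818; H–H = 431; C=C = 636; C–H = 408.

ΔH ≈ −203 kJ

Bonds broken (reactants):
  C≡C: 1 × 818 = 818
  C–H: 2 × 408 = 816
  H–H: 1 × 431 = 431
  Σ(broken) = 2065 kJ
Bonds formed (products):
  C–H: 4 × 408 = 1632
  C=C: 1 × 636 = 636
  Σ(formed) = 2268 kJ
ΔH = Σ(broken) − Σ(formed) = 2065 − 2268 = −203 kJ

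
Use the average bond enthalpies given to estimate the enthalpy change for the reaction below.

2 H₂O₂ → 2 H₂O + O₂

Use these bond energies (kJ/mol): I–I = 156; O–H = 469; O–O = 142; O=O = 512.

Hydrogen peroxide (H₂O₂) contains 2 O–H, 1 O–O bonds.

Bonds broken (reactants):
  O–H: 4 × 469 = 1876
  O–O: 2 × 142 = 284
  Σ(broken) = 2160 kJ
Bonds formed (products):
  O–H: 4 × 469 = 1876
  O=O: 1 × 512 = 512
  Σ(formed) = 2388 kJ
ΔH = Σ(broken) − Σ(formed) = 2160 − 2388 = −228 kJ

ΔH ≈ −228 kJ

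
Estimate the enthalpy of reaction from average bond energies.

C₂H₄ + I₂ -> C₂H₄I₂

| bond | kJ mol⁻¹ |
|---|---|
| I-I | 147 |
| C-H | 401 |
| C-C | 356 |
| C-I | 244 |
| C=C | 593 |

ΔH ≈ −104 kJ

Bonds broken (reactants):
  C-H: 4 × 401 = 1604
  C=C: 1 × 593 = 593
  I-I: 1 × 147 = 147
  Σ(broken) = 2344 kJ
Bonds formed (products):
  C-C: 1 × 356 = 356
  C-H: 4 × 401 = 1604
  C-I: 2 × 244 = 488
  Σ(formed) = 2448 kJ
ΔH = Σ(broken) − Σ(formed) = 2344 − 2448 = −104 kJ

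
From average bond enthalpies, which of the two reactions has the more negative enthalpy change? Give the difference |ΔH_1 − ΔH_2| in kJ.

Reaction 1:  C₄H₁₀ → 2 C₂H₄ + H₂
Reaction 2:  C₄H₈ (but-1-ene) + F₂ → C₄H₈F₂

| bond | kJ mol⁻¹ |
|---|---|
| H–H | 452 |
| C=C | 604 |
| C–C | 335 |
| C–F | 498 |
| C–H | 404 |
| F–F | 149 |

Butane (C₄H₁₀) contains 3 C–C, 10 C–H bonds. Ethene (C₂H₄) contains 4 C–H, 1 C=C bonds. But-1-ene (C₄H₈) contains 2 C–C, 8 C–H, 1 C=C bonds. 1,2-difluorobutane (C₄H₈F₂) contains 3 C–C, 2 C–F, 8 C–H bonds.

Reaction 2, by 731 kJ

Reaction 1:
  Bonds broken (reactants):
    C–C: 3 × 335 = 1005
    C–H: 10 × 404 = 4040
    Σ(broken) = 5045 kJ
  Bonds formed (products):
    C–H: 8 × 404 = 3232
    C=C: 2 × 604 = 1208
    H–H: 1 × 452 = 452
    Σ(formed) = 4892 kJ
  ΔH_1 = 5045 − 4892 = +153 kJ
Reaction 2:
  Bonds broken (reactants):
    C–C: 2 × 335 = 670
    C–H: 8 × 404 = 3232
    C=C: 1 × 604 = 604
    F–F: 1 × 149 = 149
    Σ(broken) = 4655 kJ
  Bonds formed (products):
    C–C: 3 × 335 = 1005
    C–F: 2 × 498 = 996
    C–H: 8 × 404 = 3232
    Σ(formed) = 5233 kJ
  ΔH_2 = 4655 − 5233 = −578 kJ
ΔH_1 − ΔH_2 = +731 kJ, so reaction 2 has the more negative ΔH; |ΔH_1 − ΔH_2| = 731 kJ.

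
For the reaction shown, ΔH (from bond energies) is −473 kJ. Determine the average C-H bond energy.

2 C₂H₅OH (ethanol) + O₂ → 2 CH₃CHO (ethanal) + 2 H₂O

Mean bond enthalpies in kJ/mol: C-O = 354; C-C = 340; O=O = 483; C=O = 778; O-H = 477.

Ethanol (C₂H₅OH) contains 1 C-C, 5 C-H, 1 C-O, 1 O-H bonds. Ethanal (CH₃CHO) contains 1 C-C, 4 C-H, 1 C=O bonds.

D(C-H) ≈ 423 kJ/mol

Let D be the C-H bond energy.
Σ(broken) = 2×340 + 10×D + 2×354 + 2×477 + 1×483 = 2825 + 10D
Σ(formed) = 2×340 + 8×D + 2×778 + 4×477 = 4144 + 8D
ΔH = Σ(broken) − Σ(formed) = (2825 + 10D) − (4144 + 8D) = −1319 + 2D
Setting this equal to −473 kJ gives 2D = 846, so D = 423 kJ/mol.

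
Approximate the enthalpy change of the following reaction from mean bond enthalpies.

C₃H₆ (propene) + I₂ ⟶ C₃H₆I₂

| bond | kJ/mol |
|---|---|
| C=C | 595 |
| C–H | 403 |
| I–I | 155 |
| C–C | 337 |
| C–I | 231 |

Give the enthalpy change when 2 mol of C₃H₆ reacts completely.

ΔH = −98 kJ

Bonds broken (reactants):
  C–C: 1 × 337 = 337
  C–H: 6 × 403 = 2418
  C=C: 1 × 595 = 595
  I–I: 1 × 155 = 155
  Σ(broken) = 3505 kJ
Bonds formed (products):
  C–C: 2 × 337 = 674
  C–H: 6 × 403 = 2418
  C–I: 2 × 231 = 462
  Σ(formed) = 3554 kJ
ΔH = Σ(broken) − Σ(formed) = 3505 − 3554 = −49 kJ
For 2× the reaction as written: 2 × (−49) = −98 kJ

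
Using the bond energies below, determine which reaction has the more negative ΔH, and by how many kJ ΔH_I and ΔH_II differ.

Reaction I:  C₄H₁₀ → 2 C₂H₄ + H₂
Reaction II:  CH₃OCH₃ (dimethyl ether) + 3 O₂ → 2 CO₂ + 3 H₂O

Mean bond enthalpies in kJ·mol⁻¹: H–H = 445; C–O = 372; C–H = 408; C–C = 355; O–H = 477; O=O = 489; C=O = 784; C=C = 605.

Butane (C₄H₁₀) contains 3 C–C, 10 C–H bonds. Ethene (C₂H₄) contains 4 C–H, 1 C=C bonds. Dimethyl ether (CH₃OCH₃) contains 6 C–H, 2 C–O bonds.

Reaction I:
  Bonds broken (reactants):
    C–C: 3 × 355 = 1065
    C–H: 10 × 408 = 4080
    Σ(broken) = 5145 kJ
  Bonds formed (products):
    C–H: 8 × 408 = 3264
    C=C: 2 × 605 = 1210
    H–H: 1 × 445 = 445
    Σ(formed) = 4919 kJ
  ΔH_I = 5145 − 4919 = +226 kJ
Reaction II:
  Bonds broken (reactants):
    C–H: 6 × 408 = 2448
    C–O: 2 × 372 = 744
    O=O: 3 × 489 = 1467
    Σ(broken) = 4659 kJ
  Bonds formed (products):
    C=O: 4 × 784 = 3136
    O–H: 6 × 477 = 2862
    Σ(formed) = 5998 kJ
  ΔH_II = 4659 − 5998 = −1339 kJ
ΔH_I − ΔH_II = +1565 kJ, so reaction II has the more negative ΔH; |ΔH_I − ΔH_II| = 1565 kJ.

Reaction II, by 1565 kJ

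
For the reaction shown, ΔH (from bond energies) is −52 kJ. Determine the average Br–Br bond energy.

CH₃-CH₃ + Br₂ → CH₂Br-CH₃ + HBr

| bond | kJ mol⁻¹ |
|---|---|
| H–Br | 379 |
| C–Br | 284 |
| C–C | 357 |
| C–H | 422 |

D(Br–Br) ≈ 189 kJ/mol

Let D be the Br–Br bond energy.
Σ(broken) = 1×D + 1×357 + 6×422 = 2889 + D
Σ(formed) = 1×284 + 1×357 + 5×422 + 1×379 = 3130
ΔH = Σ(broken) − Σ(formed) = (2889 + D) − (3130) = −241 + D
Setting this equal to −52 kJ gives D = 189 kJ/mol.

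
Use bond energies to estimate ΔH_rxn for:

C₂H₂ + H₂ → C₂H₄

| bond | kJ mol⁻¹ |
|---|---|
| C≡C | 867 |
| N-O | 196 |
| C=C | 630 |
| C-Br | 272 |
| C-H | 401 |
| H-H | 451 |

Bonds broken (reactants):
  C≡C: 1 × 867 = 867
  C-H: 2 × 401 = 802
  H-H: 1 × 451 = 451
  Σ(broken) = 2120 kJ
Bonds formed (products):
  C-H: 4 × 401 = 1604
  C=C: 1 × 630 = 630
  Σ(formed) = 2234 kJ
ΔH = Σ(broken) − Σ(formed) = 2120 − 2234 = −114 kJ

ΔH ≈ −114 kJ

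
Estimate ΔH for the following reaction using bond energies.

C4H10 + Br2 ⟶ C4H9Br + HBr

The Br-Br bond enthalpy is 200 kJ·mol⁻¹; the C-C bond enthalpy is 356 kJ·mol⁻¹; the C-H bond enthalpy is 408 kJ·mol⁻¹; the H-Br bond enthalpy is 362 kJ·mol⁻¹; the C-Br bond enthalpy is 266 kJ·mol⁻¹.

Bonds broken (reactants):
  Br-Br: 1 × 200 = 200
  C-C: 3 × 356 = 1068
  C-H: 10 × 408 = 4080
  Σ(broken) = 5348 kJ
Bonds formed (products):
  C-Br: 1 × 266 = 266
  C-C: 3 × 356 = 1068
  C-H: 9 × 408 = 3672
  H-Br: 1 × 362 = 362
  Σ(formed) = 5368 kJ
ΔH = Σ(broken) − Σ(formed) = 5348 − 5368 = −20 kJ

ΔH ≈ −20 kJ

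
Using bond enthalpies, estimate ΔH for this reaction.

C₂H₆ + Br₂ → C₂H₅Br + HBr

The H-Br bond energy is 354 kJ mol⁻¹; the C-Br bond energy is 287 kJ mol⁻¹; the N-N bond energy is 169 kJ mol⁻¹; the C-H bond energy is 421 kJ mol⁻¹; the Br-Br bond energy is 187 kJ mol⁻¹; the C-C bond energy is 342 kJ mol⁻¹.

ΔH ≈ −33 kJ

Bonds broken (reactants):
  Br-Br: 1 × 187 = 187
  C-C: 1 × 342 = 342
  C-H: 6 × 421 = 2526
  Σ(broken) = 3055 kJ
Bonds formed (products):
  C-Br: 1 × 287 = 287
  C-C: 1 × 342 = 342
  C-H: 5 × 421 = 2105
  H-Br: 1 × 354 = 354
  Σ(formed) = 3088 kJ
ΔH = Σ(broken) − Σ(formed) = 3055 − 3088 = −33 kJ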